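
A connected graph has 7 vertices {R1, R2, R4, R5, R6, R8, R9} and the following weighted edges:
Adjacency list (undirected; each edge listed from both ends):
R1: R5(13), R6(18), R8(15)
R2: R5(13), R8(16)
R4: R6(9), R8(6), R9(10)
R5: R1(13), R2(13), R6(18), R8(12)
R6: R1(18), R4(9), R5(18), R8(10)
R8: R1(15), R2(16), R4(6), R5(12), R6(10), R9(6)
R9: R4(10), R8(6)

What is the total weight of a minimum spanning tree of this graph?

Grow the tree from R8 using Prim:
Step 1: frontier [R4 R8 6, R8 R9 6, R6 R8 10, R5 R8 12, R1 R8 15, R2 R8 16] → take R4 R8 (6); add R4.
Step 2: frontier [R4 R6 9, R4 R9 10, R8 R9 6, R6 R8 10, R5 R8 12, R1 R8 15, R2 R8 16] → take R8 R9 (6); add R9.
Step 3: frontier [R4 R6 9, R6 R8 10, R5 R8 12, R1 R8 15, R2 R8 16] → take R4 R6 (9); add R6.
Step 4: frontier [R1 R6 18, R5 R6 18, R5 R8 12, R1 R8 15, R2 R8 16] → take R5 R8 (12); add R5.
Step 5: frontier [R1 R5 13, R2 R5 13, R1 R6 18, R1 R8 15, R2 R8 16] → take R1 R5 (13); add R1.
Step 6: frontier [R2 R5 13, R2 R8 16] → take R2 R5 (13); add R2.
MST edges: R4 R8, R8 R9, R4 R6, R5 R8, R1 R5, R2 R5; total weight 6+6+9+12+13+13 = 59.

59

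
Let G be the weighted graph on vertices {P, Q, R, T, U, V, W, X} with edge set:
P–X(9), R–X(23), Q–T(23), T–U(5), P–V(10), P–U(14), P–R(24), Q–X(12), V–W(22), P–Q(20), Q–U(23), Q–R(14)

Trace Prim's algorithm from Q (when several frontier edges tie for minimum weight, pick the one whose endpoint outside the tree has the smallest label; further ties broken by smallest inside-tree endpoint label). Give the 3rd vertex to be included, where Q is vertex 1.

P

Grow the tree from Q using Prim:
Step 1: cheapest edge leaving the tree is Q–X (12); add X.
Step 2: cheapest edge leaving the tree is P–X (9); add P.
Step 3: cheapest edge leaving the tree is P–V (10); add V.
Step 4: cheapest edge leaving the tree is Q–R (14); add R.
Step 5: cheapest edge leaving the tree is P–U (14); add U.
Step 6: cheapest edge leaving the tree is T–U (5); add T.
Step 7: cheapest edge leaving the tree is V–W (22); add W.
Vertex order: Q, X, P, V, R, U, T, W. The 3rd vertex is P.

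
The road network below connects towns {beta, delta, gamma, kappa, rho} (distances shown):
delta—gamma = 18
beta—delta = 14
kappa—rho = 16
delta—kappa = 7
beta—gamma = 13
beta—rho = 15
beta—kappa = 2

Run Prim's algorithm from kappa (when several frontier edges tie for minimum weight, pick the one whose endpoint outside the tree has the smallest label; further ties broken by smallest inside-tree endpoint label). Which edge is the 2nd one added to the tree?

delta-kappa

Prim, starting at kappa.
Step 1: cheapest edge leaving the tree is beta—kappa (2); add beta.
Step 2: cheapest edge leaving the tree is delta—kappa (7); add delta.
Step 3: cheapest edge leaving the tree is beta—gamma (13); add gamma.
Step 4: cheapest edge leaving the tree is beta—rho (15); add rho.
The 2nd edge added is delta—kappa.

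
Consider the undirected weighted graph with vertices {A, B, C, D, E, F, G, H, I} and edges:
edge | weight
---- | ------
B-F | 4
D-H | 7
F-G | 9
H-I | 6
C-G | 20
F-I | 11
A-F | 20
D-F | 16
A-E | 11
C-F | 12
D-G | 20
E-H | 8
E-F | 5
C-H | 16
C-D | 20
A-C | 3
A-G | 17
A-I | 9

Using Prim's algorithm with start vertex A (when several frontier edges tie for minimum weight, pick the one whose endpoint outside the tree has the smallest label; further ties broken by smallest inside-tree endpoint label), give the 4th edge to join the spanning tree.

D-H

Prim's algorithm from A:
Step 1: cheapest edge leaving the tree is A-C (3); add C.
Step 2: cheapest edge leaving the tree is A-I (9); add I.
Step 3: cheapest edge leaving the tree is H-I (6); add H.
Step 4: cheapest edge leaving the tree is D-H (7); add D.
Step 5: cheapest edge leaving the tree is E-H (8); add E.
Step 6: cheapest edge leaving the tree is E-F (5); add F.
Step 7: cheapest edge leaving the tree is B-F (4); add B.
Step 8: cheapest edge leaving the tree is F-G (9); add G.
The 4th edge added is D-H.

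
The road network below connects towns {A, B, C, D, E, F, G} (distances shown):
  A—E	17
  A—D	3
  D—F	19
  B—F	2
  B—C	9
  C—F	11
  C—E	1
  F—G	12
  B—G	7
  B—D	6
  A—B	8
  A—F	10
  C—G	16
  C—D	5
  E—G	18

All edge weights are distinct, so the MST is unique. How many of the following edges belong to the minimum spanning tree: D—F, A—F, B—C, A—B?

Sort edges by weight, then run Kruskal:
C—E (1): add — endpoints in different components.
B—F (2): add — endpoints in different components.
A—D (3): add — endpoints in different components.
C—D (5): add — endpoints in different components.
B—D (6): add — endpoints in different components.
B—G (7): add — endpoints in different components.
MST edge set: {C—E, B—F, A—D, C—D, B—D, B—G}.
Of the listed edges, {} are in the MST → 0.

0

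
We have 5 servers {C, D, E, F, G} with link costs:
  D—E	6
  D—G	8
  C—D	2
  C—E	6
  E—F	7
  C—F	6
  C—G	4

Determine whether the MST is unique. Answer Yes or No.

No

Kruskal: consider edges lightest-first.
C—D (2): add. Components now {C,D} {E} {F} {G}
C—G (4): add. Components now {C,D,G} {E} {F}
C—E (6): add. Components now {C,D,E,G} {F}
C—F (6): add. Components now {C,D,E,F,G}
Non-tree edge D—E has weight 6, equal to the heaviest edge on its tree cycle — swapping gives another MST of the same weight. Not unique.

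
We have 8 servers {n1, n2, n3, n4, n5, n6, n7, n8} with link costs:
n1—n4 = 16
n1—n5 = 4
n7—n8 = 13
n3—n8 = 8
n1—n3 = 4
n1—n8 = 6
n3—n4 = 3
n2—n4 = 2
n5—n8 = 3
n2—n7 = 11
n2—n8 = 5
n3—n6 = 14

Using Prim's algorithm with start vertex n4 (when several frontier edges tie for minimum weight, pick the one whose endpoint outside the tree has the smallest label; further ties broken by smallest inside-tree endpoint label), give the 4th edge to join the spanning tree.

n1-n5

Grow the tree from n4 using Prim:
Step 1: frontier [n2—n4 2, n3—n4 3, n1—n4 16] → take n2—n4 (2); add n2.
Step 2: frontier [n2—n8 5, n2—n7 11, n3—n4 3, n1—n4 16] → take n3—n4 (3); add n3.
Step 3: frontier [n2—n8 5, n2—n7 11, n1—n3 4, n3—n8 8, n3—n6 14, n1—n4 16] → take n1—n3 (4); add n1.
Step 4: frontier [n1—n5 4, n1—n8 6, n2—n8 5, n2—n7 11, n3—n8 8, n3—n6 14] → take n1—n5 (4); add n5.
Step 5: frontier [n1—n8 6, n2—n8 5, n2—n7 11, n3—n8 8, n3—n6 14, n5—n8 3] → take n5—n8 (3); add n8.
Step 6: frontier [n2—n7 11, n3—n6 14, n7—n8 13] → take n2—n7 (11); add n7.
Step 7: frontier [n3—n6 14] → take n3—n6 (14); add n6.
The 4th edge added is n1—n5.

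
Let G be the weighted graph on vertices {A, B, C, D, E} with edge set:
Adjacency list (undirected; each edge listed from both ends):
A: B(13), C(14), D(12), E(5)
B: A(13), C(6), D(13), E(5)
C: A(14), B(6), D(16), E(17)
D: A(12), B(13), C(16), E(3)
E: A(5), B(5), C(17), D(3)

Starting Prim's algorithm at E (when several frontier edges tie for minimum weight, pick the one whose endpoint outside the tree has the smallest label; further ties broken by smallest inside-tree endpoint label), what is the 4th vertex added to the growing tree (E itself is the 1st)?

Prim's algorithm from E:
Step 1: frontier [D E 3, A E 5, B E 5, C E 17] → take D E (3); add D.
Step 2: frontier [A D 12, B D 13, C D 16, A E 5, B E 5, C E 17] → take A E (5); add A.
Step 3: frontier [A B 13, A C 14, B D 13, C D 16, B E 5, C E 17] → take B E (5); add B.
Step 4: frontier [A C 14, B C 6, C D 16, C E 17] → take B C (6); add C.
Vertex order: E, D, A, B, C. The 4th vertex is B.

B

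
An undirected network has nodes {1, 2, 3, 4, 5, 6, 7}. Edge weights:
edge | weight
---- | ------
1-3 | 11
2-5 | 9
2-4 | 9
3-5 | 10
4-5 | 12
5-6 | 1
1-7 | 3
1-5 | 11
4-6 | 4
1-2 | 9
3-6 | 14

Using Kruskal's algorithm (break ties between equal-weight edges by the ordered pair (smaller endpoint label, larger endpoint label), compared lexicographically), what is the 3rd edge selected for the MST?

Kruskal: consider edges lightest-first.
5-6 (1): add — endpoints in different components.
1-7 (3): add — endpoints in different components.
4-6 (4): add — endpoints in different components.
1-2 (9): add — endpoints in different components.
2-4 (9): add — endpoints in different components.
2-5 (9): skip — 2 and 5 already connected.
3-5 (10): add — endpoints in different components.
The 3rd edge added is 4-6.

4-6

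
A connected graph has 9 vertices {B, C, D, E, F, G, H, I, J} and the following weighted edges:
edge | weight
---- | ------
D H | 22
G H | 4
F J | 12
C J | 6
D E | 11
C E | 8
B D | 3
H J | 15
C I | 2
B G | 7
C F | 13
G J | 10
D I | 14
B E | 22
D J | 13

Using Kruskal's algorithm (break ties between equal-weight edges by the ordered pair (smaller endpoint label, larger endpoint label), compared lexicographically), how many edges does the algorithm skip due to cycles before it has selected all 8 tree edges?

1

Kruskal: consider edges lightest-first.
C I (2): add — endpoints in different components.
B D (3): add — endpoints in different components.
G H (4): add — endpoints in different components.
C J (6): add — endpoints in different components.
B G (7): add — endpoints in different components.
C E (8): add — endpoints in different components.
G J (10): add — endpoints in different components.
D E (11): skip — D and E already connected.
F J (12): add — endpoints in different components.
Edges rejected before the tree was complete: 1.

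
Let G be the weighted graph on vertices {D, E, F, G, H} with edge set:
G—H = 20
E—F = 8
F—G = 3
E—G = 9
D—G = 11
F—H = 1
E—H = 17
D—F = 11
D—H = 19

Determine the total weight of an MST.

23

Prim, starting at E.
Step 1: cheapest edge leaving the tree is E—F (8); add F.
Step 2: cheapest edge leaving the tree is F—H (1); add H.
Step 3: cheapest edge leaving the tree is F—G (3); add G.
Step 4: cheapest edge leaving the tree is D—F (11); add D.
MST edges: E—F, F—H, F—G, D—F; total weight 8+1+3+11 = 23.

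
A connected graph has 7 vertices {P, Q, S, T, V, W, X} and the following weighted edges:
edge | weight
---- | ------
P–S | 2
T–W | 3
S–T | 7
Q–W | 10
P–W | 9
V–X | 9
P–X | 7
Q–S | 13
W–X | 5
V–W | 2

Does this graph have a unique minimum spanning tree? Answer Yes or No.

Sort edges by weight, then run Kruskal:
P–S (2): add. Components now {P,S} {W} {X} {V} {T} {Q}
V–W (2): add. Components now {P,S} {V,W} {X} {T} {Q}
T–W (3): add. Components now {P,S} {T,V,W} {X} {Q}
W–X (5): add. Components now {P,S} {T,V,W,X} {Q}
P–X (7): add. Components now {P,S,T,V,W,X} {Q}
S–T (7): skip — S and T already connected.
P–W (9): skip — P and W already connected.
V–X (9): skip — X and V already connected.
Q–W (10): add. Components now {P,Q,S,T,V,W,X}
Non-tree edge S–T has weight 7, equal to the heaviest edge on its tree cycle — swapping gives another MST of the same weight. Not unique.

No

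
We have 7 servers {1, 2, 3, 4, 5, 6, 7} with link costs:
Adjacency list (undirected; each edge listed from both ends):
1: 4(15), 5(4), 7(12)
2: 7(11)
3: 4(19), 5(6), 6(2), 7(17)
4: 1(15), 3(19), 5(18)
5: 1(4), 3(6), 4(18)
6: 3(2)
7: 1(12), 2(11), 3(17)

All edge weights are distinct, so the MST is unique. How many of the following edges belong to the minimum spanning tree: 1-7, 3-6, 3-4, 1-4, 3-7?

Kruskal: consider edges lightest-first.
3-6 (2): add. Components now {1} {2} {3,6} {4} {5} {7}
1-5 (4): add. Components now {1,5} {2} {3,6} {4} {7}
3-5 (6): add. Components now {1,3,5,6} {2} {4} {7}
2-7 (11): add. Components now {1,3,5,6} {2,7} {4}
1-7 (12): add. Components now {1,2,3,5,6,7} {4}
1-4 (15): add. Components now {1,2,3,4,5,6,7}
MST edge set: {3-6, 1-5, 3-5, 2-7, 1-7, 1-4}.
Of the listed edges, {1-7, 3-6, 1-4} are in the MST → 3.

3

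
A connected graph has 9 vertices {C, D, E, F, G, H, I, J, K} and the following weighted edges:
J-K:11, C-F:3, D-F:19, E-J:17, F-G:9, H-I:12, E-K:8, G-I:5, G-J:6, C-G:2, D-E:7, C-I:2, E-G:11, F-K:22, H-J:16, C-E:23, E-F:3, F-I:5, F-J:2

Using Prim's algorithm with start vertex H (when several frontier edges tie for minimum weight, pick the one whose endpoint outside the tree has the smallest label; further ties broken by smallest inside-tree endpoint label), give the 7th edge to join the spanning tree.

D-E

Prim's algorithm from H:
Step 1: cheapest edge leaving the tree is H-I (12); add I.
Step 2: cheapest edge leaving the tree is C-I (2); add C.
Step 3: cheapest edge leaving the tree is C-G (2); add G.
Step 4: cheapest edge leaving the tree is C-F (3); add F.
Step 5: cheapest edge leaving the tree is F-J (2); add J.
Step 6: cheapest edge leaving the tree is E-F (3); add E.
Step 7: cheapest edge leaving the tree is D-E (7); add D.
Step 8: cheapest edge leaving the tree is E-K (8); add K.
The 7th edge added is D-E.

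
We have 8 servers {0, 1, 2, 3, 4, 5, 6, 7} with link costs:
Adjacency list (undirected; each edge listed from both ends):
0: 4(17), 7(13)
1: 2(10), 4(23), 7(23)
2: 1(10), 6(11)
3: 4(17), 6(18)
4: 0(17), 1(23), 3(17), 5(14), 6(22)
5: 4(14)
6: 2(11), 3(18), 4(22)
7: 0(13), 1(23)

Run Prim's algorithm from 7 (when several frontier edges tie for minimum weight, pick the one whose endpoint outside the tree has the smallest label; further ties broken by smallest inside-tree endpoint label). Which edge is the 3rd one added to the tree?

4-5

Prim, starting at 7.
Step 1: cheapest edge leaving the tree is 0 7 (13); add 0.
Step 2: cheapest edge leaving the tree is 0 4 (17); add 4.
Step 3: cheapest edge leaving the tree is 4 5 (14); add 5.
Step 4: cheapest edge leaving the tree is 3 4 (17); add 3.
Step 5: cheapest edge leaving the tree is 3 6 (18); add 6.
Step 6: cheapest edge leaving the tree is 2 6 (11); add 2.
Step 7: cheapest edge leaving the tree is 1 2 (10); add 1.
The 3rd edge added is 4 5.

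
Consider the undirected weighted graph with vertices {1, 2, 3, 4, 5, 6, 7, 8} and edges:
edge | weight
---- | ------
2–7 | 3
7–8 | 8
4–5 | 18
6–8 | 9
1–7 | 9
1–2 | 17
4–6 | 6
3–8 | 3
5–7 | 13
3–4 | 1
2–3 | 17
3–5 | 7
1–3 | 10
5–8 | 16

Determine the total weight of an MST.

Kruskal's algorithm — process edges by increasing weight (ties by edge label):
3–4 (1): add — endpoints in different components.
2–7 (3): add — endpoints in different components.
3–8 (3): add — endpoints in different components.
4–6 (6): add — endpoints in different components.
3–5 (7): add — endpoints in different components.
7–8 (8): add — endpoints in different components.
1–7 (9): add — endpoints in different components.
MST edges: 3–4, 2–7, 3–8, 4–6, 3–5, 7–8, 1–7; total weight 1+3+3+6+7+8+9 = 37.

37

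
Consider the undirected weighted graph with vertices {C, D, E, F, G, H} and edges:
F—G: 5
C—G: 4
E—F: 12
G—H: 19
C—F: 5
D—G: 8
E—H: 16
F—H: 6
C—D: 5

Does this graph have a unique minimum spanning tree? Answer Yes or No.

Sort edges by weight, then run Kruskal:
C—G (4): add. Components now {C,G} {D} {E} {F} {H}
C—D (5): add. Components now {C,D,G} {E} {F} {H}
C—F (5): add. Components now {C,D,F,G} {E} {H}
F—G (5): skip — F and G already connected.
F—H (6): add. Components now {C,D,F,G,H} {E}
D—G (8): skip — D and G already connected.
E—F (12): add. Components now {C,D,E,F,G,H}
Non-tree edge F—G has weight 5, equal to the heaviest edge on its tree cycle — swapping gives another MST of the same weight. Not unique.

No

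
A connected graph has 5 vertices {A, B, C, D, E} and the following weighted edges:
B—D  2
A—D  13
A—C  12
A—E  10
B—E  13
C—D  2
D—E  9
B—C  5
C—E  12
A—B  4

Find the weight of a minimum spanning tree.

17

Prim's algorithm from A:
Step 1: frontier [A—B 4, A—E 10, A—C 12, A—D 13] → take A—B (4); add B.
Step 2: frontier [A—E 10, A—C 12, A—D 13, B—D 2, B—C 5, B—E 13] → take B—D (2); add D.
Step 3: frontier [A—E 10, A—C 12, B—C 5, B—E 13, C—D 2, D—E 9] → take C—D (2); add C.
Step 4: frontier [A—E 10, B—E 13, C—E 12, D—E 9] → take D—E (9); add E.
MST edges: A—B, B—D, C—D, D—E; total weight 4+2+2+9 = 17.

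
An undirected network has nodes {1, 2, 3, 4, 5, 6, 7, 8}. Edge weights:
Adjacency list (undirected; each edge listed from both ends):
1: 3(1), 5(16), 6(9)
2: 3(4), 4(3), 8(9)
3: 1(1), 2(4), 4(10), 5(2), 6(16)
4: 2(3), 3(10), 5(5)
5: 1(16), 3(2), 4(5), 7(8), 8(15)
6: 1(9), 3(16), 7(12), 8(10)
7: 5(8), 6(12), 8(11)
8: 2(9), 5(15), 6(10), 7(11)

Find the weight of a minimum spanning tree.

36

Prim, starting at 1.
Step 1: cheapest edge leaving the tree is 1-3 (1); add 3.
Step 2: cheapest edge leaving the tree is 3-5 (2); add 5.
Step 3: cheapest edge leaving the tree is 2-3 (4); add 2.
Step 4: cheapest edge leaving the tree is 2-4 (3); add 4.
Step 5: cheapest edge leaving the tree is 5-7 (8); add 7.
Step 6: cheapest edge leaving the tree is 1-6 (9); add 6.
Step 7: cheapest edge leaving the tree is 2-8 (9); add 8.
MST edges: 1-3, 3-5, 2-3, 2-4, 5-7, 1-6, 2-8; total weight 1+2+4+3+8+9+9 = 36.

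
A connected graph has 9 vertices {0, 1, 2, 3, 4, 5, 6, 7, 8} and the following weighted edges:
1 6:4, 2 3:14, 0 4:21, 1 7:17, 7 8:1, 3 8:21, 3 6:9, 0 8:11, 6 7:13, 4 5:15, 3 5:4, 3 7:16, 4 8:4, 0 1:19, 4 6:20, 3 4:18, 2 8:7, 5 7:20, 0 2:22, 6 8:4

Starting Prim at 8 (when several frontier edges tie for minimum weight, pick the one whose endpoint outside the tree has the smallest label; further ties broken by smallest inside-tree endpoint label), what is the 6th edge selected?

Prim's algorithm from 8:
Step 1: cheapest edge leaving the tree is 7 8 (1); add 7.
Step 2: cheapest edge leaving the tree is 4 8 (4); add 4.
Step 3: cheapest edge leaving the tree is 6 8 (4); add 6.
Step 4: cheapest edge leaving the tree is 1 6 (4); add 1.
Step 5: cheapest edge leaving the tree is 2 8 (7); add 2.
Step 6: cheapest edge leaving the tree is 3 6 (9); add 3.
Step 7: cheapest edge leaving the tree is 3 5 (4); add 5.
Step 8: cheapest edge leaving the tree is 0 8 (11); add 0.
The 6th edge added is 3 6.

3-6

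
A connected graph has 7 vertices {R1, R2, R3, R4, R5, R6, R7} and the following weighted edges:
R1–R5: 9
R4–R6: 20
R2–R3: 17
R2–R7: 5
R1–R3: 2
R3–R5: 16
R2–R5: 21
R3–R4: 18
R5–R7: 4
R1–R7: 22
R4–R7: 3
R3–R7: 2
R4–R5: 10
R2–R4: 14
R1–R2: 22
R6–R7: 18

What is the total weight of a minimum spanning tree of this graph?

34

Sort edges by weight, then run Kruskal:
R1–R3 (2): add — endpoints in different components.
R3–R7 (2): add — endpoints in different components.
R4–R7 (3): add — endpoints in different components.
R5–R7 (4): add — endpoints in different components.
R2–R7 (5): add — endpoints in different components.
R1–R5 (9): skip — R5 and R1 already connected.
R4–R5 (10): skip — R5 and R4 already connected.
R2–R4 (14): skip — R2 and R4 already connected.
R3–R5 (16): skip — R5 and R3 already connected.
R2–R3 (17): skip — R2 and R3 already connected.
R3–R4 (18): skip — R4 and R3 already connected.
R6–R7 (18): add — endpoints in different components.
MST edges: R1–R3, R3–R7, R4–R7, R5–R7, R2–R7, R6–R7; total weight 2+2+3+4+5+18 = 34.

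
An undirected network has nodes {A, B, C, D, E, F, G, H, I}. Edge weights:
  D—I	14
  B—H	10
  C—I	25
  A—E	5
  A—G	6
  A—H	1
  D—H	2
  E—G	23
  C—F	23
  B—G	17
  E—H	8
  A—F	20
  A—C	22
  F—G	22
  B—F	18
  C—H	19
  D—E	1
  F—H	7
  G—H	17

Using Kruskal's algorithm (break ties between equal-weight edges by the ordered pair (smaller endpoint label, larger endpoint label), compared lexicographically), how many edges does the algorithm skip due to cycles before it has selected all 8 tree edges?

Kruskal: consider edges lightest-first.
A—H (1): add — endpoints in different components.
D—E (1): add — endpoints in different components.
D—H (2): add — endpoints in different components.
A—E (5): skip — A and E already connected.
A—G (6): add — endpoints in different components.
F—H (7): add — endpoints in different components.
E—H (8): skip — E and H already connected.
B—H (10): add — endpoints in different components.
D—I (14): add — endpoints in different components.
B—G (17): skip — B and G already connected.
G—H (17): skip — G and H already connected.
B—F (18): skip — B and F already connected.
C—H (19): add — endpoints in different components.
Edges rejected before the tree was complete: 5.

5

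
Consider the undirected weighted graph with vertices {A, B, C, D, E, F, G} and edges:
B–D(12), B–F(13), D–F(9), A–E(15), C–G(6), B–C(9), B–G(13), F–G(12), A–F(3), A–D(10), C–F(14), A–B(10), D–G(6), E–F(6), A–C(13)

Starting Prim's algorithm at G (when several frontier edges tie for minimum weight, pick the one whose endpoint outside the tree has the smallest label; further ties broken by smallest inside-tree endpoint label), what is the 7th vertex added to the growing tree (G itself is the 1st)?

E

Prim's algorithm from G:
Step 1: cheapest edge leaving the tree is C–G (6); add C.
Step 2: cheapest edge leaving the tree is D–G (6); add D.
Step 3: cheapest edge leaving the tree is B–C (9); add B.
Step 4: cheapest edge leaving the tree is D–F (9); add F.
Step 5: cheapest edge leaving the tree is A–F (3); add A.
Step 6: cheapest edge leaving the tree is E–F (6); add E.
Vertex order: G, C, D, B, F, A, E. The 7th vertex is E.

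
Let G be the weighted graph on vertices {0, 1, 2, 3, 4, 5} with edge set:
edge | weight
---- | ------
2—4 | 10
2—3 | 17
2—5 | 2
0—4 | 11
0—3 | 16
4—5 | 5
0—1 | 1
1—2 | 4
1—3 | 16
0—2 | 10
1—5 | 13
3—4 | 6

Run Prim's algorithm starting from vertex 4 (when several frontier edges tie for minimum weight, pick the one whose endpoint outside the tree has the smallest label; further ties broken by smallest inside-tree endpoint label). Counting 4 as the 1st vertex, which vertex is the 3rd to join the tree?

Prim's algorithm from 4:
Step 1: cheapest edge leaving the tree is 4—5 (5); add 5.
Step 2: cheapest edge leaving the tree is 2—5 (2); add 2.
Step 3: cheapest edge leaving the tree is 1—2 (4); add 1.
Step 4: cheapest edge leaving the tree is 0—1 (1); add 0.
Step 5: cheapest edge leaving the tree is 3—4 (6); add 3.
Vertex order: 4, 5, 2, 1, 0, 3. The 3rd vertex is 2.

2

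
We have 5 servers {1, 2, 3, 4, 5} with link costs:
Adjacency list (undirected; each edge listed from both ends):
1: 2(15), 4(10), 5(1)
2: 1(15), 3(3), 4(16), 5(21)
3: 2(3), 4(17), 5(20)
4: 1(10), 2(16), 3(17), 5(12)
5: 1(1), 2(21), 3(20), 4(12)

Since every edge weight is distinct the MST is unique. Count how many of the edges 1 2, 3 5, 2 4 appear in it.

1

Sort edges by weight, then run Kruskal:
1 5 (1): add — endpoints in different components.
2 3 (3): add — endpoints in different components.
1 4 (10): add — endpoints in different components.
4 5 (12): skip — 4 and 5 already connected.
1 2 (15): add — endpoints in different components.
MST edge set: {1 5, 2 3, 1 4, 1 2}.
Of the listed edges, {1 2} are in the MST → 1.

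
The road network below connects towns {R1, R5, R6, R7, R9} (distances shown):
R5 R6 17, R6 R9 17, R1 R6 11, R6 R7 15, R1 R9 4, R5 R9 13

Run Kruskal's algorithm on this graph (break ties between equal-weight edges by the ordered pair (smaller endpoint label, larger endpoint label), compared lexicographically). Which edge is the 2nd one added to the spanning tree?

R1-R6

Kruskal's algorithm — process edges by increasing weight (ties by edge label):
R1 R9 (4): add — endpoints in different components.
R1 R6 (11): add — endpoints in different components.
R5 R9 (13): add — endpoints in different components.
R6 R7 (15): add — endpoints in different components.
The 2nd edge added is R1 R6.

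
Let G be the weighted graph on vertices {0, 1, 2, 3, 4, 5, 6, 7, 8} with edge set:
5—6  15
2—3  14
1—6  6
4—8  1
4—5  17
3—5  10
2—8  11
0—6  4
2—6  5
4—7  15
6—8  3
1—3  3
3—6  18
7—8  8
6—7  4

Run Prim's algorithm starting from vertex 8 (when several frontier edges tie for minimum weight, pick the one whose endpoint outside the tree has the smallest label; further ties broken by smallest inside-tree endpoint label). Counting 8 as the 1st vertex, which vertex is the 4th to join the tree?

Prim, starting at 8.
Step 1: cheapest edge leaving the tree is 4—8 (1); add 4.
Step 2: cheapest edge leaving the tree is 6—8 (3); add 6.
Step 3: cheapest edge leaving the tree is 0—6 (4); add 0.
Step 4: cheapest edge leaving the tree is 6—7 (4); add 7.
Step 5: cheapest edge leaving the tree is 2—6 (5); add 2.
Step 6: cheapest edge leaving the tree is 1—6 (6); add 1.
Step 7: cheapest edge leaving the tree is 1—3 (3); add 3.
Step 8: cheapest edge leaving the tree is 3—5 (10); add 5.
Vertex order: 8, 4, 6, 0, 7, 2, 1, 3, 5. The 4th vertex is 0.

0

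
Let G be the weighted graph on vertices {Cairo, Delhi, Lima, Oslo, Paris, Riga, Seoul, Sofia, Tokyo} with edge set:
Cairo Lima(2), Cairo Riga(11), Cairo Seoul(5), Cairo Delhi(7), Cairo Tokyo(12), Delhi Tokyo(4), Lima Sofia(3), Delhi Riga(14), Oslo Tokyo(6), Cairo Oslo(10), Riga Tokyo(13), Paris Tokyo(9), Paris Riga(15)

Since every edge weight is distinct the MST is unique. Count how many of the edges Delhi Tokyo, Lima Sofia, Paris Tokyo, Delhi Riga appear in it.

3

Kruskal: consider edges lightest-first.
Cairo Lima (2): add — endpoints in different components.
Lima Sofia (3): add — endpoints in different components.
Delhi Tokyo (4): add — endpoints in different components.
Cairo Seoul (5): add — endpoints in different components.
Oslo Tokyo (6): add — endpoints in different components.
Cairo Delhi (7): add — endpoints in different components.
Paris Tokyo (9): add — endpoints in different components.
Cairo Oslo (10): skip — Cairo and Oslo already connected.
Cairo Riga (11): add — endpoints in different components.
MST edge set: {Cairo Lima, Lima Sofia, Delhi Tokyo, Cairo Seoul, Oslo Tokyo, Cairo Delhi, Paris Tokyo, Cairo Riga}.
Of the listed edges, {Delhi Tokyo, Lima Sofia, Paris Tokyo} are in the MST → 3.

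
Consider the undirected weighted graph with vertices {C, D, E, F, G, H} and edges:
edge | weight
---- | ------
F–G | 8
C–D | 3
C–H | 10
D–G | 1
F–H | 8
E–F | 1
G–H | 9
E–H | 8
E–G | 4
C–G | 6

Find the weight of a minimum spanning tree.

17

Prim's algorithm from G:
Step 1: cheapest edge leaving the tree is D–G (1); add D.
Step 2: cheapest edge leaving the tree is C–D (3); add C.
Step 3: cheapest edge leaving the tree is E–G (4); add E.
Step 4: cheapest edge leaving the tree is E–F (1); add F.
Step 5: cheapest edge leaving the tree is E–H (8); add H.
MST edges: D–G, C–D, E–G, E–F, E–H; total weight 1+3+4+1+8 = 17.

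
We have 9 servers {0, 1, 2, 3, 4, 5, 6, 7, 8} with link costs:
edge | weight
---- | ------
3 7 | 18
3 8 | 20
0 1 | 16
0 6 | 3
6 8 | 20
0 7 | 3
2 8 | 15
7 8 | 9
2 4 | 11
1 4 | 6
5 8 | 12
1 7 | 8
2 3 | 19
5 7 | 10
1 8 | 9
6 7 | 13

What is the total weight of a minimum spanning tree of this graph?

68

Prim's algorithm from 5:
Step 1: cheapest edge leaving the tree is 5 7 (10); add 7.
Step 2: cheapest edge leaving the tree is 0 7 (3); add 0.
Step 3: cheapest edge leaving the tree is 0 6 (3); add 6.
Step 4: cheapest edge leaving the tree is 1 7 (8); add 1.
Step 5: cheapest edge leaving the tree is 1 4 (6); add 4.
Step 6: cheapest edge leaving the tree is 1 8 (9); add 8.
Step 7: cheapest edge leaving the tree is 2 4 (11); add 2.
Step 8: cheapest edge leaving the tree is 3 7 (18); add 3.
MST edges: 5 7, 0 7, 0 6, 1 7, 1 4, 1 8, 2 4, 3 7; total weight 10+3+3+8+6+9+11+18 = 68.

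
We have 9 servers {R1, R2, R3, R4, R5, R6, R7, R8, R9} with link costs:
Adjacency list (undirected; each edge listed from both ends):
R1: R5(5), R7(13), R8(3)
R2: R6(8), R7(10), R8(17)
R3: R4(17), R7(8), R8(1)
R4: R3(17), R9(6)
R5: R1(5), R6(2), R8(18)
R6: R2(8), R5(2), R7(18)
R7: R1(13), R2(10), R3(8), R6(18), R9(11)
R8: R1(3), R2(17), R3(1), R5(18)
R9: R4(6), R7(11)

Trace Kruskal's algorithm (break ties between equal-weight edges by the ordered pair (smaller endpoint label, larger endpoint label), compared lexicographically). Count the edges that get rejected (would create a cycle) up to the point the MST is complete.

1

Kruskal's algorithm — process edges by increasing weight (ties by edge label):
R3–R8 (1): add — endpoints in different components.
R5–R6 (2): add — endpoints in different components.
R1–R8 (3): add — endpoints in different components.
R1–R5 (5): add — endpoints in different components.
R4–R9 (6): add — endpoints in different components.
R2–R6 (8): add — endpoints in different components.
R3–R7 (8): add — endpoints in different components.
R2–R7 (10): skip — R2 and R7 already connected.
R7–R9 (11): add — endpoints in different components.
Edges rejected before the tree was complete: 1.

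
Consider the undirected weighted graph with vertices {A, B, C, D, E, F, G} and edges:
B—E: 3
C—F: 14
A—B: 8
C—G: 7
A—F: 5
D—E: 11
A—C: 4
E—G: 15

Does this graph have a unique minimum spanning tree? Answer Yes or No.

Yes

Kruskal: consider edges lightest-first.
B—E (3): add. Components now {A} {B,E} {C} {D} {F} {G}
A—C (4): add. Components now {A,C} {B,E} {D} {F} {G}
A—F (5): add. Components now {A,C,F} {B,E} {D} {G}
C—G (7): add. Components now {A,C,F,G} {B,E} {D}
A—B (8): add. Components now {A,B,C,E,F,G} {D}
D—E (11): add. Components now {A,B,C,D,E,F,G}
Every non-tree edge has weight strictly greater than the heaviest edge on the tree path between its endpoints, so the MST is unique.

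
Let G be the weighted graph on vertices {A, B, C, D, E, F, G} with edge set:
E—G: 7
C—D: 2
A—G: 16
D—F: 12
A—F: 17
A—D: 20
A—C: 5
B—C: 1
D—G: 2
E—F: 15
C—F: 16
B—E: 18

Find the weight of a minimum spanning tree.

29

Sort edges by weight, then run Kruskal:
B—C (1): add. Components now {A} {B,C} {D} {E} {F} {G}
C—D (2): add. Components now {A} {B,C,D} {E} {F} {G}
D—G (2): add. Components now {A} {B,C,D,G} {E} {F}
A—C (5): add. Components now {A,B,C,D,G} {E} {F}
E—G (7): add. Components now {A,B,C,D,E,G} {F}
D—F (12): add. Components now {A,B,C,D,E,F,G}
MST edges: B—C, C—D, D—G, A—C, E—G, D—F; total weight 1+2+2+5+7+12 = 29.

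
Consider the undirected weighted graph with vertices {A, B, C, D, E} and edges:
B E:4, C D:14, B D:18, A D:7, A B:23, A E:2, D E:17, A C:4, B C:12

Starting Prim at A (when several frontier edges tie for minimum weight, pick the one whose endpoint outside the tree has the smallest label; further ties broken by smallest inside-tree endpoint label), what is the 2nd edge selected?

Grow the tree from A using Prim:
Step 1: frontier [A E 2, A C 4, A D 7, A B 23] → take A E (2); add E.
Step 2: frontier [A C 4, A D 7, A B 23, B E 4, D E 17] → take B E (4); add B.
Step 3: frontier [A C 4, A D 7, B C 12, B D 18, D E 17] → take A C (4); add C.
Step 4: frontier [A D 7, B D 18, C D 14, D E 17] → take A D (7); add D.
The 2nd edge added is B E.

B-E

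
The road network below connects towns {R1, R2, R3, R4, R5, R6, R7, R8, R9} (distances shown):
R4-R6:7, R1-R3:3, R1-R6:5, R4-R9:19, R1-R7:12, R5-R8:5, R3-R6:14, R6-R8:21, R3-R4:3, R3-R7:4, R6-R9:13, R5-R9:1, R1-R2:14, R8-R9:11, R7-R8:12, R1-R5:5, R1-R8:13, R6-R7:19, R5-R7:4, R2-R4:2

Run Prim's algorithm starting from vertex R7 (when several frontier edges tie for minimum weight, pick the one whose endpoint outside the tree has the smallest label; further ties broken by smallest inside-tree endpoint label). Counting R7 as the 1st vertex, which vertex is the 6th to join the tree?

Prim, starting at R7.
Step 1: cheapest edge leaving the tree is R3-R7 (4); add R3.
Step 2: cheapest edge leaving the tree is R1-R3 (3); add R1.
Step 3: cheapest edge leaving the tree is R3-R4 (3); add R4.
Step 4: cheapest edge leaving the tree is R2-R4 (2); add R2.
Step 5: cheapest edge leaving the tree is R5-R7 (4); add R5.
Step 6: cheapest edge leaving the tree is R5-R9 (1); add R9.
Step 7: cheapest edge leaving the tree is R1-R6 (5); add R6.
Step 8: cheapest edge leaving the tree is R5-R8 (5); add R8.
Vertex order: R7, R3, R1, R4, R2, R5, R9, R6, R8. The 6th vertex is R5.

R5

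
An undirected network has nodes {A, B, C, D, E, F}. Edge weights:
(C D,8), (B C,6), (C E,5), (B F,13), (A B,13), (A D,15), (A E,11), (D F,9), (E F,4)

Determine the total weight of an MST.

Kruskal: consider edges lightest-first.
E F (4): add — endpoints in different components.
C E (5): add — endpoints in different components.
B C (6): add — endpoints in different components.
C D (8): add — endpoints in different components.
D F (9): skip — D and F already connected.
A E (11): add — endpoints in different components.
MST edges: E F, C E, B C, C D, A E; total weight 4+5+6+8+11 = 34.

34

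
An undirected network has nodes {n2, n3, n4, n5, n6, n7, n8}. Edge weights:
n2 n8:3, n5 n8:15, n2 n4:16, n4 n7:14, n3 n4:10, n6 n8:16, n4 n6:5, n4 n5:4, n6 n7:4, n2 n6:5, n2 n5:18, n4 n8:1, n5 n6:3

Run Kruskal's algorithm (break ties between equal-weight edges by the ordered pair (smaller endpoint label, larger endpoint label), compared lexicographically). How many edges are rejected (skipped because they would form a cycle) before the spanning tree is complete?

Kruskal's algorithm — process edges by increasing weight (ties by edge label):
n4 n8 (1): add — endpoints in different components.
n2 n8 (3): add — endpoints in different components.
n5 n6 (3): add — endpoints in different components.
n4 n5 (4): add — endpoints in different components.
n6 n7 (4): add — endpoints in different components.
n2 n6 (5): skip — n2 and n6 already connected.
n4 n6 (5): skip — n4 and n6 already connected.
n3 n4 (10): add — endpoints in different components.
Edges rejected before the tree was complete: 2.

2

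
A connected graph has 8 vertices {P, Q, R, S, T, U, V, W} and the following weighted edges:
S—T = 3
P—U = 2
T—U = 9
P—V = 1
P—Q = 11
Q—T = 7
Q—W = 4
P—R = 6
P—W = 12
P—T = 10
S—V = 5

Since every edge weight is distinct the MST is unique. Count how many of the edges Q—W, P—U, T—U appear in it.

2

Kruskal: consider edges lightest-first.
P—V (1): add — endpoints in different components.
P—U (2): add — endpoints in different components.
S—T (3): add — endpoints in different components.
Q—W (4): add — endpoints in different components.
S—V (5): add — endpoints in different components.
P—R (6): add — endpoints in different components.
Q—T (7): add — endpoints in different components.
MST edge set: {P—V, P—U, S—T, Q—W, S—V, P—R, Q—T}.
Of the listed edges, {Q—W, P—U} are in the MST → 2.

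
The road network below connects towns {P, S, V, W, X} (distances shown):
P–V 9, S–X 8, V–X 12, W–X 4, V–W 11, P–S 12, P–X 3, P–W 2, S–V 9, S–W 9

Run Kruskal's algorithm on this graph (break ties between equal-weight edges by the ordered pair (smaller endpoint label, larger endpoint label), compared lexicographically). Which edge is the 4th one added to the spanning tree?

Sort edges by weight, then run Kruskal:
P–W (2): add — endpoints in different components.
P–X (3): add — endpoints in different components.
W–X (4): skip — W and X already connected.
S–X (8): add — endpoints in different components.
P–V (9): add — endpoints in different components.
The 4th edge added is P–V.

P-V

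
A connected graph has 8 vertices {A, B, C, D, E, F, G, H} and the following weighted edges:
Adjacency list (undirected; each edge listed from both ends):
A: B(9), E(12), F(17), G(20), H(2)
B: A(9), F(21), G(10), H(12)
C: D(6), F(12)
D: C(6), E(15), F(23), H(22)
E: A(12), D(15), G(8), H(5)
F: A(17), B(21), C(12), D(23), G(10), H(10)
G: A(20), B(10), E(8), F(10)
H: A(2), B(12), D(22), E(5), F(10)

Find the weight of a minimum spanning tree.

52

Kruskal's algorithm — process edges by increasing weight (ties by edge label):
A-H (2): add — endpoints in different components.
E-H (5): add — endpoints in different components.
C-D (6): add — endpoints in different components.
E-G (8): add — endpoints in different components.
A-B (9): add — endpoints in different components.
B-G (10): skip — B and G already connected.
F-G (10): add — endpoints in different components.
F-H (10): skip — F and H already connected.
A-E (12): skip — A and E already connected.
B-H (12): skip — B and H already connected.
C-F (12): add — endpoints in different components.
MST edges: A-H, E-H, C-D, E-G, A-B, F-G, C-F; total weight 2+5+6+8+9+10+12 = 52.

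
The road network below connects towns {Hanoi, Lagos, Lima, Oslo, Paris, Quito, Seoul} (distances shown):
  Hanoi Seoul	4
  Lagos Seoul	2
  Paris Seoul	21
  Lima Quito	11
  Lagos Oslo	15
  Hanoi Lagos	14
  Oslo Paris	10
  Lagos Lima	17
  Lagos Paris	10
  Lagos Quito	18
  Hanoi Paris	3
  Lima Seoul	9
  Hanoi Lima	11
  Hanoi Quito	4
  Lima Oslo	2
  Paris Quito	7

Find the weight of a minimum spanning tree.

24

Kruskal's algorithm — process edges by increasing weight (ties by edge label):
Lagos Seoul (2): add. Components now {Lagos,Seoul} {Oslo} {Hanoi} {Lima} {Quito} {Paris}
Lima Oslo (2): add. Components now {Lagos,Seoul} {Lima,Oslo} {Hanoi} {Quito} {Paris}
Hanoi Paris (3): add. Components now {Lagos,Seoul} {Lima,Oslo} {Hanoi,Paris} {Quito}
Hanoi Quito (4): add. Components now {Lagos,Seoul} {Lima,Oslo} {Hanoi,Paris,Quito}
Hanoi Seoul (4): add. Components now {Hanoi,Lagos,Paris,Quito,Seoul} {Lima,Oslo}
Paris Quito (7): skip — Quito and Paris already connected.
Lima Seoul (9): add. Components now {Hanoi,Lagos,Lima,Oslo,Paris,Quito,Seoul}
MST edges: Lagos Seoul, Lima Oslo, Hanoi Paris, Hanoi Quito, Hanoi Seoul, Lima Seoul; total weight 2+2+3+4+4+9 = 24.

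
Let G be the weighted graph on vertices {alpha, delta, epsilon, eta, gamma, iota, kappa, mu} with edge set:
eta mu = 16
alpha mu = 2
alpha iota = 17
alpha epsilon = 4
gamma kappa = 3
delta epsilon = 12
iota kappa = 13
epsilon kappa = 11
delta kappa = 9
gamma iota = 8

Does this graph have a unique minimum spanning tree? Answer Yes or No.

Sort edges by weight, then run Kruskal:
alpha mu (2): add — endpoints in different components.
gamma kappa (3): add — endpoints in different components.
alpha epsilon (4): add — endpoints in different components.
gamma iota (8): add — endpoints in different components.
delta kappa (9): add — endpoints in different components.
epsilon kappa (11): add — endpoints in different components.
delta epsilon (12): skip — delta and epsilon already connected.
iota kappa (13): skip — iota and kappa already connected.
eta mu (16): add — endpoints in different components.
Every non-tree edge has weight strictly greater than the heaviest edge on the tree path between its endpoints, so the MST is unique.

Yes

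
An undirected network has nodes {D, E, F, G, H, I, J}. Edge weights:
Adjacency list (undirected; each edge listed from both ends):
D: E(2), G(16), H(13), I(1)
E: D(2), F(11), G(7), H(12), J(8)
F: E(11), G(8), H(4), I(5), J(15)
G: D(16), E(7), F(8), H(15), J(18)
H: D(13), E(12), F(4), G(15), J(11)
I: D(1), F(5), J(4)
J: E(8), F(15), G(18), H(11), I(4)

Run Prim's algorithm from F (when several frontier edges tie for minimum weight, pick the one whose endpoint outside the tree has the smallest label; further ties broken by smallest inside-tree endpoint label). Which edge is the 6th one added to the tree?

E-G

Prim's algorithm from F:
Step 1: cheapest edge leaving the tree is F—H (4); add H.
Step 2: cheapest edge leaving the tree is F—I (5); add I.
Step 3: cheapest edge leaving the tree is D—I (1); add D.
Step 4: cheapest edge leaving the tree is D—E (2); add E.
Step 5: cheapest edge leaving the tree is I—J (4); add J.
Step 6: cheapest edge leaving the tree is E—G (7); add G.
The 6th edge added is E—G.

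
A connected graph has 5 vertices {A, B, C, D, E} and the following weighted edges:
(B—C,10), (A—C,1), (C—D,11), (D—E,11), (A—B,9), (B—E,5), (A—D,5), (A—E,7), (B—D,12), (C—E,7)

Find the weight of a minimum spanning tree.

Sort edges by weight, then run Kruskal:
A—C (1): add — endpoints in different components.
A—D (5): add — endpoints in different components.
B—E (5): add — endpoints in different components.
A—E (7): add — endpoints in different components.
MST edges: A—C, A—D, B—E, A—E; total weight 1+5+5+7 = 18.

18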